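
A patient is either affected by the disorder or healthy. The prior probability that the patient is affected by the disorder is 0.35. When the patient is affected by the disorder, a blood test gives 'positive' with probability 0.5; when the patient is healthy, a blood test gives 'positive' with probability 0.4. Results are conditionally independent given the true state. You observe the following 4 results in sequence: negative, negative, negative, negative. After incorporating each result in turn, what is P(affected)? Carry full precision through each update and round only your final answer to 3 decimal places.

0.206

After 'negative': P(affected) = 0.5·0.3500 / (0.5·0.3500 + 0.6·0.6500) ≈ 0.3097
After 'negative': P(affected) = 0.5·0.3097 / (0.5·0.3097 + 0.6·0.6903) ≈ 0.2722
After 'negative': P(affected) = 0.5·0.2722 / (0.5·0.2722 + 0.6·0.7278) ≈ 0.2376
After 'negative': P(affected) = 0.5·0.2376 / (0.5·0.2376 + 0.6·0.7624) ≈ 0.2061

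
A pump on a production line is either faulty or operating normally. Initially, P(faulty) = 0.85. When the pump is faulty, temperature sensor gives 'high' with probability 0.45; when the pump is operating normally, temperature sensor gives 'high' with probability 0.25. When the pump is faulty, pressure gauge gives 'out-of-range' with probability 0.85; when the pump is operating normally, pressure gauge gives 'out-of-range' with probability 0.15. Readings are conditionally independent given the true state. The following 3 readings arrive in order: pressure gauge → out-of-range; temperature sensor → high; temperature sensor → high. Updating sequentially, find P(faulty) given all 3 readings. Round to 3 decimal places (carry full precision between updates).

0.990

Each posterior becomes the prior for the next update.
After pressure gauge='out-of-range': P(faulty) = 0.85·0.8500 / (0.85·0.8500 + 0.15·0.1500) ≈ 0.9698
After temperature sensor='high': P(faulty) = 0.45·0.9698 / (0.45·0.9698 + 0.25·0.0302) ≈ 0.9830
After temperature sensor='high': P(faulty) = 0.45·0.9830 / (0.45·0.9830 + 0.25·0.0170) ≈ 0.9905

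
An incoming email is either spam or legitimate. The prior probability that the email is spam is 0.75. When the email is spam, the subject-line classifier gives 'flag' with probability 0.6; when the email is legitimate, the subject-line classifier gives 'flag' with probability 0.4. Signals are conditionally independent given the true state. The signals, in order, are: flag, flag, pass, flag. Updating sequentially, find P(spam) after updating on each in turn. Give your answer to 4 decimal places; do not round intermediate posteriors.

After 'flag': P(spam) = 0.6·0.7500 / (0.6·0.7500 + 0.4·0.2500) ≈ 0.8182
After 'flag': P(spam) = 0.6·0.8182 / (0.6·0.8182 + 0.4·0.1818) ≈ 0.8710
After 'pass': P(spam) = 0.4·0.8710 / (0.4·0.8710 + 0.6·0.1290) ≈ 0.8182
After 'flag': P(spam) = 0.6·0.8182 / (0.6·0.8182 + 0.4·0.1818) ≈ 0.8710

0.8710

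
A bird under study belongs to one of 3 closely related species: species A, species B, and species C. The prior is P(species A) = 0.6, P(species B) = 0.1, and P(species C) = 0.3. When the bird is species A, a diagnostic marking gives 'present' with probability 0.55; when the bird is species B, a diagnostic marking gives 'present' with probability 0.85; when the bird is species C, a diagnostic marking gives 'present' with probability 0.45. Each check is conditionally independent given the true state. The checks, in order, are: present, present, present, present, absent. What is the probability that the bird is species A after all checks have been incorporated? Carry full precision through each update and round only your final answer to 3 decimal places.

After 'present': normaliser = 0.55·0.6000 + 0.85·0.1000 + 0.45·0.3000; P(species A) ≈ 0.6000, P(species B) ≈ 0.1545, P(species C) ≈ 0.2455
After 'present': normaliser = 0.55·0.6000 + 0.85·0.1545 + 0.45·0.2455; P(species A) ≈ 0.5771, P(species B) ≈ 0.2297, P(species C) ≈ 0.1932
After 'present': normaliser = 0.55·0.5771 + 0.85·0.2297 + 0.45·0.1932; P(species A) ≈ 0.5294, P(species B) ≈ 0.3257, P(species C) ≈ 0.1450
After 'present': normaliser = 0.55·0.5294 + 0.85·0.3257 + 0.45·0.1450; P(species A) ≈ 0.4598, P(species B) ≈ 0.4372, P(species C) ≈ 0.1030
After 'absent': normaliser = 0.45·0.4598 + 0.15·0.4372 + 0.55·0.1030; P(species A) ≈ 0.6286, P(species B) ≈ 0.1992, P(species C) ≈ 0.1722

0.629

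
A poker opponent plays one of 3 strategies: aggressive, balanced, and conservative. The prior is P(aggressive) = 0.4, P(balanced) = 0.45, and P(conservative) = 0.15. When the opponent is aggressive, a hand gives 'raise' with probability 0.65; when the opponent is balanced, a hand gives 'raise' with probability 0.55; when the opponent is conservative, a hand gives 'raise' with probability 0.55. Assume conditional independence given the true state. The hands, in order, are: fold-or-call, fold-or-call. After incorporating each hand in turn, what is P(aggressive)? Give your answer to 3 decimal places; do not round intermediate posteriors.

0.287

After 'fold-or-call': normaliser = 0.35·0.4000 + 0.45·0.4500 + 0.45·0.1500; P(aggressive) ≈ 0.3415, P(balanced) ≈ 0.4939, P(conservative) ≈ 0.1646
After 'fold-or-call': normaliser = 0.35·0.3415 + 0.45·0.4939 + 0.45·0.1646; P(aggressive) ≈ 0.2874, P(balanced) ≈ 0.5345, P(conservative) ≈ 0.1782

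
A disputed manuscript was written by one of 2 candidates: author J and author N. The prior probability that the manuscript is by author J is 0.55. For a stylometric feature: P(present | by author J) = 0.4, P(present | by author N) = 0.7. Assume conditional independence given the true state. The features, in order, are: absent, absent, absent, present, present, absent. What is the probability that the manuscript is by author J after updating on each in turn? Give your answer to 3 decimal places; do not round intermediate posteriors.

0.865

Apply Bayes' rule sequentially, carrying P(author J) forward.
After 'absent': P(author J) = 0.6·0.5500 / (0.6·0.5500 + 0.3·0.4500) ≈ 0.7097
After 'absent': P(author J) = 0.6·0.7097 / (0.6·0.7097 + 0.3·0.2903) ≈ 0.8302
After 'absent': P(author J) = 0.6·0.8302 / (0.6·0.8302 + 0.3·0.1698) ≈ 0.9072
After 'present': P(author J) = 0.4·0.9072 / (0.4·0.9072 + 0.7·0.0928) ≈ 0.8482
After 'present': P(author J) = 0.4·0.8482 / (0.4·0.8482 + 0.7·0.1518) ≈ 0.7615
After 'absent': P(author J) = 0.6·0.7615 / (0.6·0.7615 + 0.3·0.2385) ≈ 0.8646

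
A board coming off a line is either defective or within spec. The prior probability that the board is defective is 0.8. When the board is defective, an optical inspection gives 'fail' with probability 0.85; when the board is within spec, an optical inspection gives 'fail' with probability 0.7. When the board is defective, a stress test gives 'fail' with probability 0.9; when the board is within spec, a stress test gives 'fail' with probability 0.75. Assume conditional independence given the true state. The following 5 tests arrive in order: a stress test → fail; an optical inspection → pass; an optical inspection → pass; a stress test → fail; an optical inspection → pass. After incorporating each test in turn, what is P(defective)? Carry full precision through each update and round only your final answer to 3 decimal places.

0.419

After a stress test='fail': P(defective) = 0.9·0.8000 / (0.9·0.8000 + 0.75·0.2000) ≈ 0.8276
After an optical inspection='pass': P(defective) = 0.15·0.8276 / (0.15·0.8276 + 0.3·0.1724) ≈ 0.7059
After an optical inspection='pass': P(defective) = 0.15·0.7059 / (0.15·0.7059 + 0.3·0.2941) ≈ 0.5455
After a stress test='fail': P(defective) = 0.9·0.5455 / (0.9·0.5455 + 0.75·0.4545) ≈ 0.5902
After an optical inspection='pass': P(defective) = 0.15·0.5902 / (0.15·0.5902 + 0.3·0.4098) ≈ 0.4186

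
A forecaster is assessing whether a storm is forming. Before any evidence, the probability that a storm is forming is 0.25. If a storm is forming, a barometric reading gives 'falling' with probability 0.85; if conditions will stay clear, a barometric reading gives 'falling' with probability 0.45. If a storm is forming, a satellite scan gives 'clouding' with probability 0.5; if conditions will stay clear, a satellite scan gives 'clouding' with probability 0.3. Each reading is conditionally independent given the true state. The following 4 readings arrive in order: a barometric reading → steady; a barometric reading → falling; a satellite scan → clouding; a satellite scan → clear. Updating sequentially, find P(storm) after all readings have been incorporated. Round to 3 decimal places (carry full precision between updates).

0.170

Each posterior becomes the prior for the next update.
After a barometric reading='steady': P(storm) = 0.15·0.2500 / (0.15·0.2500 + 0.55·0.7500) ≈ 0.0833
After a barometric reading='falling': P(storm) = 0.85·0.0833 / (0.85·0.0833 + 0.45·0.9167) ≈ 0.1466
After a satellite scan='clouding': P(storm) = 0.5·0.1466 / (0.5·0.1466 + 0.3·0.8534) ≈ 0.2225
After a satellite scan='clear': P(storm) = 0.5·0.2225 / (0.5·0.2225 + 0.7·0.7775) ≈ 0.1697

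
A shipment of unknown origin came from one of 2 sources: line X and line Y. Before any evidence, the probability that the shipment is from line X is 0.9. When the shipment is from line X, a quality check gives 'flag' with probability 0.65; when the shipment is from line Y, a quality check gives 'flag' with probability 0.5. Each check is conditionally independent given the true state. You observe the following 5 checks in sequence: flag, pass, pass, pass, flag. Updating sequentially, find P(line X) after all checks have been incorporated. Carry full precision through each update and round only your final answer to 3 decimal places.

Each posterior becomes the prior for the next update.
After 'flag': P(line X) = 0.65·0.9000 / (0.65·0.9000 + 0.5·0.1000) ≈ 0.9213
After 'pass': P(line X) = 0.35·0.9213 / (0.35·0.9213 + 0.5·0.0787) ≈ 0.8912
After 'pass': P(line X) = 0.35·0.8912 / (0.35·0.8912 + 0.5·0.1088) ≈ 0.8515
After 'pass': P(line X) = 0.35·0.8515 / (0.35·0.8515 + 0.5·0.1485) ≈ 0.8005
After 'flag': P(line X) = 0.65·0.8005 / (0.65·0.8005 + 0.5·0.1995) ≈ 0.8392

0.839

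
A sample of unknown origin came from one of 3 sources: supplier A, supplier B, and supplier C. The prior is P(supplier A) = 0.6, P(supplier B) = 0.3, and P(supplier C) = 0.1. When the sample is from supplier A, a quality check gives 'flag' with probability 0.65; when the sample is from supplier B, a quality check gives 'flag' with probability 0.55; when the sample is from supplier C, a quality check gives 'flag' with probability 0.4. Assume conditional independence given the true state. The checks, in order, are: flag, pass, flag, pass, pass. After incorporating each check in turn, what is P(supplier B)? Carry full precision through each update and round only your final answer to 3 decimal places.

0.366

After 'flag': normaliser = 0.65·0.6000 + 0.55·0.3000 + 0.4·0.1000; P(supplier A) ≈ 0.6555, P(supplier B) ≈ 0.2773, P(supplier C) ≈ 0.0672
After 'pass': normaliser = 0.35·0.6555 + 0.45·0.2773 + 0.6·0.0672; P(supplier A) ≈ 0.5815, P(supplier B) ≈ 0.3163, P(supplier C) ≈ 0.1022
After 'flag': normaliser = 0.65·0.5815 + 0.55·0.3163 + 0.4·0.1022; P(supplier A) ≈ 0.6376, P(supplier B) ≈ 0.2935, P(supplier C) ≈ 0.0690
After 'pass': normaliser = 0.35·0.6376 + 0.45·0.2935 + 0.6·0.0690; P(supplier A) ≈ 0.5627, P(supplier B) ≈ 0.3330, P(supplier C) ≈ 0.1044
After 'pass': normaliser = 0.35·0.5627 + 0.45·0.3330 + 0.6·0.1044; P(supplier A) ≈ 0.4810, P(supplier B) ≈ 0.3660, P(supplier C) ≈ 0.1530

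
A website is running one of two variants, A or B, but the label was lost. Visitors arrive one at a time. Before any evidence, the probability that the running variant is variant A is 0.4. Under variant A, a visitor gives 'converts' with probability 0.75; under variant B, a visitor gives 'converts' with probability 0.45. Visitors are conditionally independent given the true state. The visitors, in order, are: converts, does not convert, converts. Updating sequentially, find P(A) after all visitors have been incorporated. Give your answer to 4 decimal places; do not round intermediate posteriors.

0.4570

After 'converts': P(A) = 0.75·0.4000 / (0.75·0.4000 + 0.45·0.6000) ≈ 0.5263
After 'does not convert': P(A) = 0.25·0.5263 / (0.25·0.5263 + 0.55·0.4737) ≈ 0.3356
After 'converts': P(A) = 0.75·0.3356 / (0.75·0.3356 + 0.45·0.6644) ≈ 0.4570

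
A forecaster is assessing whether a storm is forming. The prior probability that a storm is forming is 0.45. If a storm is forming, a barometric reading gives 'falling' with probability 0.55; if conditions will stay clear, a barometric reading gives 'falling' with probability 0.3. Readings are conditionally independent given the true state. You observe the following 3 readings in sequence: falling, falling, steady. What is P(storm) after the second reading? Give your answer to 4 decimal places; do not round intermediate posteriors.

0.7333

After 'falling': P(storm) = 0.55·0.4500 / (0.55·0.4500 + 0.3·0.5500) ≈ 0.6000
After 'falling': P(storm) = 0.55·0.6000 / (0.55·0.6000 + 0.3·0.4000) ≈ 0.7333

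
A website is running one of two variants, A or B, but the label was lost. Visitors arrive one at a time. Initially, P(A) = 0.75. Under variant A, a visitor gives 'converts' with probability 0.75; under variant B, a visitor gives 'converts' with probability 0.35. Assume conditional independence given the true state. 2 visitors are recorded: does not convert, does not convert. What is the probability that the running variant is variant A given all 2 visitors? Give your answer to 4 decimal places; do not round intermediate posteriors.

0.3074

After 'does not convert': P(A) = 0.25·0.7500 / (0.25·0.7500 + 0.65·0.2500) ≈ 0.5357
After 'does not convert': P(A) = 0.25·0.5357 / (0.25·0.5357 + 0.65·0.4643) ≈ 0.3074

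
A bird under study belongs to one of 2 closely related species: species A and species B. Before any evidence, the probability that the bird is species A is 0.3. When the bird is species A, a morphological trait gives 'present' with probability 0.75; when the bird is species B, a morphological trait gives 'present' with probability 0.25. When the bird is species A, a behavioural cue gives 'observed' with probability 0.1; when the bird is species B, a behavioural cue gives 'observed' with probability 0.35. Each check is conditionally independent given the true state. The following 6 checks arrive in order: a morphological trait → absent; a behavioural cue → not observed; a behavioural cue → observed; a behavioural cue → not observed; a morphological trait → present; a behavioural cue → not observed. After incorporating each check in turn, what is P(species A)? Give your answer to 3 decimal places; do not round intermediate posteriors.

After a morphological trait='absent': P(species A) = 0.25·0.3000 / (0.25·0.3000 + 0.75·0.7000) ≈ 0.1250
After a behavioural cue='not observed': P(species A) = 0.9·0.1250 / (0.9·0.1250 + 0.65·0.8750) ≈ 0.1651
After a behavioural cue='observed': P(species A) = 0.1·0.1651 / (0.1·0.1651 + 0.35·0.8349) ≈ 0.0535
After a behavioural cue='not observed': P(species A) = 0.9·0.0535 / (0.9·0.0535 + 0.65·0.9465) ≈ 0.0726
After a morphological trait='present': P(species A) = 0.75·0.0726 / (0.75·0.0726 + 0.25·0.9274) ≈ 0.1901
After a behavioural cue='not observed': P(species A) = 0.9·0.1901 / (0.9·0.1901 + 0.65·0.8099) ≈ 0.2453

0.245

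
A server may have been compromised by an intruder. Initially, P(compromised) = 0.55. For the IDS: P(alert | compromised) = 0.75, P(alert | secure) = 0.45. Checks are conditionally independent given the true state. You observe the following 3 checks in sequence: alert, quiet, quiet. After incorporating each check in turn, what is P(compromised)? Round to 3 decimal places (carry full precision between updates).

After 'alert': P(compromised) = 0.75·0.5500 / (0.75·0.5500 + 0.45·0.4500) ≈ 0.6707
After 'quiet': P(compromised) = 0.25·0.6707 / (0.25·0.6707 + 0.55·0.3293) ≈ 0.4808
After 'quiet': P(compromised) = 0.25·0.4808 / (0.25·0.4808 + 0.55·0.5192) ≈ 0.2962

0.296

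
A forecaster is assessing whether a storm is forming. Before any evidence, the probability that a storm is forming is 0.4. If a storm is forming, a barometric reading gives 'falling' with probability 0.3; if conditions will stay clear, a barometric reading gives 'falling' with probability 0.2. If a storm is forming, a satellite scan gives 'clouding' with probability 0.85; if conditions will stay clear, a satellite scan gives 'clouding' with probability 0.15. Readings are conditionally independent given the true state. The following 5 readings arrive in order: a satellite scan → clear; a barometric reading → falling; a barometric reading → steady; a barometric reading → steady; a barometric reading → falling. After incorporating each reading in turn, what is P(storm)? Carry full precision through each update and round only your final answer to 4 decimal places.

After a satellite scan='clear': P(storm) = 0.15·0.4000 / (0.15·0.4000 + 0.85·0.6000) ≈ 0.1053
After a barometric reading='falling': P(storm) = 0.3·0.1053 / (0.3·0.1053 + 0.2·0.8947) ≈ 0.1500
After a barometric reading='steady': P(storm) = 0.7·0.1500 / (0.7·0.1500 + 0.8·0.8500) ≈ 0.1338
After a barometric reading='steady': P(storm) = 0.7·0.1338 / (0.7·0.1338 + 0.8·0.8662) ≈ 0.1190
After a barometric reading='falling': P(storm) = 0.3·0.1190 / (0.3·0.1190 + 0.2·0.8810) ≈ 0.1685

0.1685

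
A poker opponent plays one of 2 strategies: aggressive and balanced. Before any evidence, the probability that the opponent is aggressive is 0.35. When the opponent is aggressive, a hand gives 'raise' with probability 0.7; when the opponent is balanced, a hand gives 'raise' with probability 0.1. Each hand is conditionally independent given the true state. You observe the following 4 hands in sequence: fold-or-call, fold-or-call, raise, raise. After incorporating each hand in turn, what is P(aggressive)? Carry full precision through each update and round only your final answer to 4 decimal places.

After 'fold-or-call': P(aggressive) = 0.3·0.3500 / (0.3·0.3500 + 0.9·0.6500) ≈ 0.1522
After 'fold-or-call': P(aggressive) = 0.3·0.1522 / (0.3·0.1522 + 0.9·0.8478) ≈ 0.0565
After 'raise': P(aggressive) = 0.7·0.0565 / (0.7·0.0565 + 0.1·0.9435) ≈ 0.2952
After 'raise': P(aggressive) = 0.7·0.2952 / (0.7·0.2952 + 0.1·0.7048) ≈ 0.7457

0.7457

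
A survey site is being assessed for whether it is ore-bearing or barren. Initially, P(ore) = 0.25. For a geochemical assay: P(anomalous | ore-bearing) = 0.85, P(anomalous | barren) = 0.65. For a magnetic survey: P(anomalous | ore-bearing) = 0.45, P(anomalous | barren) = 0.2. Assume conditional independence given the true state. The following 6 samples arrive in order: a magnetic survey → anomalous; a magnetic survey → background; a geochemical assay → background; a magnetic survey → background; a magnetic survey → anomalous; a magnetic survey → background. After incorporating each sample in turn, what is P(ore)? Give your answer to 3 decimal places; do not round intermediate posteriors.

0.190

After a magnetic survey='anomalous': P(ore) = 0.45·0.2500 / (0.45·0.2500 + 0.2·0.7500) ≈ 0.4286
After a magnetic survey='background': P(ore) = 0.55·0.4286 / (0.55·0.4286 + 0.8·0.5714) ≈ 0.3402
After a geochemical assay='background': P(ore) = 0.15·0.3402 / (0.15·0.3402 + 0.35·0.6598) ≈ 0.1810
After a magnetic survey='background': P(ore) = 0.55·0.1810 / (0.55·0.1810 + 0.8·0.8190) ≈ 0.1319
After a magnetic survey='anomalous': P(ore) = 0.45·0.1319 / (0.45·0.1319 + 0.2·0.8681) ≈ 0.2548
After a magnetic survey='background': P(ore) = 0.55·0.2548 / (0.55·0.2548 + 0.8·0.7452) ≈ 0.1903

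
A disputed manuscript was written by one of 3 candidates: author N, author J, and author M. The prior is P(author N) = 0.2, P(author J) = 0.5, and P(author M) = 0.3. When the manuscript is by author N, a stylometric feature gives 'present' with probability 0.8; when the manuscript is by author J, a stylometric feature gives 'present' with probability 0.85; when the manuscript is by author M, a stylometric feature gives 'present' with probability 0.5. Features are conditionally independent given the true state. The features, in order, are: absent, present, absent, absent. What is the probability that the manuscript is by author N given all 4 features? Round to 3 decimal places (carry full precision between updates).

0.060

After 'absent': normaliser = 0.2·0.2000 + 0.15·0.5000 + 0.5·0.3000; P(author N) ≈ 0.1509, P(author J) ≈ 0.2830, P(author M) ≈ 0.5660
After 'present': normaliser = 0.8·0.1509 + 0.85·0.2830 + 0.5·0.5660; P(author N) ≈ 0.1874, P(author J) ≈ 0.3734, P(author M) ≈ 0.4392
After 'absent': normaliser = 0.2·0.1874 + 0.15·0.3734 + 0.5·0.4392; P(author N) ≈ 0.1197, P(author J) ≈ 0.1789, P(author M) ≈ 0.7014
After 'absent': normaliser = 0.2·0.1197 + 0.15·0.1789 + 0.5·0.7014; P(author N) ≈ 0.0596, P(author J) ≈ 0.0668, P(author M) ≈ 0.8735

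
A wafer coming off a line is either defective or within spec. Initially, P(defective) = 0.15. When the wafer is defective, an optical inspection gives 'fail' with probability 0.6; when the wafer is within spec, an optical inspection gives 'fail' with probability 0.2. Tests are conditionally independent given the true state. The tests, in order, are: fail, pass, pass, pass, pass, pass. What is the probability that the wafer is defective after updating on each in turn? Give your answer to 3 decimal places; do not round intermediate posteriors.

After 'fail': P(defective) = 0.6·0.1500 / (0.6·0.1500 + 0.2·0.8500) ≈ 0.3462
After 'pass': P(defective) = 0.4·0.3462 / (0.4·0.3462 + 0.8·0.6538) ≈ 0.2093
After 'pass': P(defective) = 0.4·0.2093 / (0.4·0.2093 + 0.8·0.7907) ≈ 0.1169
After 'pass': P(defective) = 0.4·0.1169 / (0.4·0.1169 + 0.8·0.8831) ≈ 0.0621
After 'pass': P(defective) = 0.4·0.0621 / (0.4·0.0621 + 0.8·0.9379) ≈ 0.0320
After 'pass': P(defective) = 0.4·0.0320 / (0.4·0.0320 + 0.8·0.9680) ≈ 0.0163

0.016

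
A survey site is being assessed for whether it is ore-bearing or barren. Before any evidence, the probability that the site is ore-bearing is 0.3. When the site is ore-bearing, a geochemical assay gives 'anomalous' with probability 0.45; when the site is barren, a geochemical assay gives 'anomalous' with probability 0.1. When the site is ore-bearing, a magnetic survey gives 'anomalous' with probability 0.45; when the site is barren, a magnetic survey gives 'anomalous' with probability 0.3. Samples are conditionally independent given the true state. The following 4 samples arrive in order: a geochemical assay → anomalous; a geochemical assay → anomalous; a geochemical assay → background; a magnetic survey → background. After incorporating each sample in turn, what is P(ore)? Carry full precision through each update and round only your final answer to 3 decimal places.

0.806

After a geochemical assay='anomalous': P(ore) = 0.45·0.3000 / (0.45·0.3000 + 0.1·0.7000) ≈ 0.6585
After a geochemical assay='anomalous': P(ore) = 0.45·0.6585 / (0.45·0.6585 + 0.1·0.3415) ≈ 0.8967
After a geochemical assay='background': P(ore) = 0.55·0.8967 / (0.55·0.8967 + 0.9·0.1033) ≈ 0.8414
After a magnetic survey='background': P(ore) = 0.55·0.8414 / (0.55·0.8414 + 0.7·0.1586) ≈ 0.8065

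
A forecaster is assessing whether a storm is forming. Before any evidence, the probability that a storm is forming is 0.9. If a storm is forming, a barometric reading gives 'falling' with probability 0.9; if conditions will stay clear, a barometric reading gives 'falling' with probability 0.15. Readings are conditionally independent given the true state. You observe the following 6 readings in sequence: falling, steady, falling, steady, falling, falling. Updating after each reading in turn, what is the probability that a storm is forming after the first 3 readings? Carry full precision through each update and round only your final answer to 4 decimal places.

Each posterior becomes the prior for the next update.
After 'falling': P(storm) = 0.9·0.9000 / (0.9·0.9000 + 0.15·0.1000) ≈ 0.9818
After 'steady': P(storm) = 0.1·0.9818 / (0.1·0.9818 + 0.85·0.0182) ≈ 0.8640
After 'falling': P(storm) = 0.9·0.8640 / (0.9·0.8640 + 0.15·0.1360) ≈ 0.9744

0.9744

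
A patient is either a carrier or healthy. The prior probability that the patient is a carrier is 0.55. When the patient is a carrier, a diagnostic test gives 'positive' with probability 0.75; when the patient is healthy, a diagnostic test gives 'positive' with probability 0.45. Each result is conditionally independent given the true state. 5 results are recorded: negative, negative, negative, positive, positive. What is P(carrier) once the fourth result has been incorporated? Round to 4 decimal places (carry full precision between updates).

After 'negative': P(carrier) = 0.25·0.5500 / (0.25·0.5500 + 0.55·0.4500) ≈ 0.3571
After 'negative': P(carrier) = 0.25·0.3571 / (0.25·0.3571 + 0.55·0.6429) ≈ 0.2016
After 'negative': P(carrier) = 0.25·0.2016 / (0.25·0.2016 + 0.55·0.7984) ≈ 0.1030
After 'positive': P(carrier) = 0.75·0.1030 / (0.75·0.1030 + 0.45·0.8970) ≈ 0.1606

0.1606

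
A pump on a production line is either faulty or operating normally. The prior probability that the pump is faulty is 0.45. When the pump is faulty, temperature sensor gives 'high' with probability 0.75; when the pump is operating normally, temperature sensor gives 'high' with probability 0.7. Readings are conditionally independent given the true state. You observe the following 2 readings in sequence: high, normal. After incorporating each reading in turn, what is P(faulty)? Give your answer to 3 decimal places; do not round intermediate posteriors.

0.422

After 'high': P(faulty) = 0.75·0.4500 / (0.75·0.4500 + 0.7·0.5500) ≈ 0.4671
After 'normal': P(faulty) = 0.25·0.4671 / (0.25·0.4671 + 0.3·0.5329) ≈ 0.4221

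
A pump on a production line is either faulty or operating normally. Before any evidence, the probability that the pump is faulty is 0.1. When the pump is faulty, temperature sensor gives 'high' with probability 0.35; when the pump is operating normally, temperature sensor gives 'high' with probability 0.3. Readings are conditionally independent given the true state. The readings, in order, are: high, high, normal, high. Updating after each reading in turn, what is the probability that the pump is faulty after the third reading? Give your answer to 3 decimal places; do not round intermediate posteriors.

Apply Bayes' rule sequentially, carrying P(faulty) forward.
After 'high': P(faulty) = 0.35·0.1000 / (0.35·0.1000 + 0.3·0.9000) ≈ 0.1148
After 'high': P(faulty) = 0.35·0.1148 / (0.35·0.1148 + 0.3·0.8852) ≈ 0.1314
After 'normal': P(faulty) = 0.65·0.1314 / (0.65·0.1314 + 0.7·0.8686) ≈ 0.1231

0.123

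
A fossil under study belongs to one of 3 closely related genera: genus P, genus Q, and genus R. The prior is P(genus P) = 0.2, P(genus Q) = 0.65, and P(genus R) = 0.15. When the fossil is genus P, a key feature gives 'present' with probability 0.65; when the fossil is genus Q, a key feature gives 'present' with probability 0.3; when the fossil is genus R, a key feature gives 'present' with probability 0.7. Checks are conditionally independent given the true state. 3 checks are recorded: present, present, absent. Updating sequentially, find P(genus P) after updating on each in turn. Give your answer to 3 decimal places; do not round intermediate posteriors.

0.319

Apply Bayes' rule sequentially, carrying P(genus P) forward.
After 'present': normaliser = 0.65·0.2000 + 0.3·0.6500 + 0.7·0.1500; P(genus P) ≈ 0.3023, P(genus Q) ≈ 0.4535, P(genus R) ≈ 0.2442
After 'present': normaliser = 0.65·0.3023 + 0.3·0.4535 + 0.7·0.2442; P(genus P) ≈ 0.3903, P(genus Q) ≈ 0.2702, P(genus R) ≈ 0.3395
After 'absent': normaliser = 0.35·0.3903 + 0.7·0.2702 + 0.3·0.3395; P(genus P) ≈ 0.3195, P(genus Q) ≈ 0.4423, P(genus R) ≈ 0.2382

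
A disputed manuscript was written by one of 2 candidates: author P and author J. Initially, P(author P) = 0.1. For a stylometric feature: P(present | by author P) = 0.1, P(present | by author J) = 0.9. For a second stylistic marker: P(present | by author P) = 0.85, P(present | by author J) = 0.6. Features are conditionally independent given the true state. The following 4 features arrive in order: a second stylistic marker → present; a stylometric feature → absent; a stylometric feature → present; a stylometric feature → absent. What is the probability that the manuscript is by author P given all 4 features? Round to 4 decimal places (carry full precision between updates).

After a second stylistic marker='present': P(author P) = 0.85·0.1000 / (0.85·0.1000 + 0.6·0.9000) ≈ 0.1360
After a stylometric feature='absent': P(author P) = 0.9·0.1360 / (0.9·0.1360 + 0.1·0.8640) ≈ 0.5862
After a stylometric feature='present': P(author P) = 0.1·0.5862 / (0.1·0.5862 + 0.9·0.4138) ≈ 0.1360
After a stylometric feature='absent': P(author P) = 0.9·0.1360 / (0.9·0.1360 + 0.1·0.8640) ≈ 0.5862

0.5862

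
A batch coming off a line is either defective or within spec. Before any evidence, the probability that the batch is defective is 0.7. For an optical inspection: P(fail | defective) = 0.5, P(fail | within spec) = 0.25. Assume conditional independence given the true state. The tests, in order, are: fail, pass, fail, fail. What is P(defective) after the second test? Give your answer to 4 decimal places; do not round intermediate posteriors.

After 'fail': P(defective) = 0.5·0.7000 / (0.5·0.7000 + 0.25·0.3000) ≈ 0.8235
After 'pass': P(defective) = 0.5·0.8235 / (0.5·0.8235 + 0.75·0.1765) ≈ 0.7568

0.7568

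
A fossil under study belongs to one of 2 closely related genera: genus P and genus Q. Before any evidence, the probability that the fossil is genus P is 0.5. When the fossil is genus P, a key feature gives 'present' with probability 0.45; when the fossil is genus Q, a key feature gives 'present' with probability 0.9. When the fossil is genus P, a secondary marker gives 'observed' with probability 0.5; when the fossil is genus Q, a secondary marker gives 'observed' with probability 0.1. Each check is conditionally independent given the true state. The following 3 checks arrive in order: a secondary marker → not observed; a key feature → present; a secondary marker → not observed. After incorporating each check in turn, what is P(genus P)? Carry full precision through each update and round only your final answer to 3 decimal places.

Apply Bayes' rule sequentially, carrying P(genus P) forward.
After a secondary marker='not observed': P(genus P) = 0.5·0.5000 / (0.5·0.5000 + 0.9·0.5000) ≈ 0.3571
After a key feature='present': P(genus P) = 0.45·0.3571 / (0.45·0.3571 + 0.9·0.6429) ≈ 0.2174
After a secondary marker='not observed': P(genus P) = 0.5·0.2174 / (0.5·0.2174 + 0.9·0.7826) ≈ 0.1337

0.134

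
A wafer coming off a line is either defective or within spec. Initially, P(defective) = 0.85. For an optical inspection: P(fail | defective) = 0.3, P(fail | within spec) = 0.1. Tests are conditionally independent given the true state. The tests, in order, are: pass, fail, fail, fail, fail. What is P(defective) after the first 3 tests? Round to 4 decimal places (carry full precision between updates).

After 'pass': P(defective) = 0.7·0.8500 / (0.7·0.8500 + 0.9·0.1500) ≈ 0.8151
After 'fail': P(defective) = 0.3·0.8151 / (0.3·0.8151 + 0.1·0.1849) ≈ 0.9297
After 'fail': P(defective) = 0.3·0.9297 / (0.3·0.9297 + 0.1·0.0703) ≈ 0.9754

0.9754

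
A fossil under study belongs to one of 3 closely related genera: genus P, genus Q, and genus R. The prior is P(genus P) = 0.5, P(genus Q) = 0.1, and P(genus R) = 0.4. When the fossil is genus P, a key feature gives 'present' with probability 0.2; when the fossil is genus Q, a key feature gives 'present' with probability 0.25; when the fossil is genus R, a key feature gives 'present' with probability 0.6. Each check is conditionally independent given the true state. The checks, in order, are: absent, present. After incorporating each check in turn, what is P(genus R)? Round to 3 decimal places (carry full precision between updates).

After 'absent': normaliser = 0.8·0.5000 + 0.75·0.1000 + 0.4·0.4000; P(genus P) ≈ 0.6299, P(genus Q) ≈ 0.1181, P(genus R) ≈ 0.2520
After 'present': normaliser = 0.2·0.6299 + 0.25·0.1181 + 0.6·0.2520; P(genus P) ≈ 0.4108, P(genus Q) ≈ 0.0963, P(genus R) ≈ 0.4929

0.493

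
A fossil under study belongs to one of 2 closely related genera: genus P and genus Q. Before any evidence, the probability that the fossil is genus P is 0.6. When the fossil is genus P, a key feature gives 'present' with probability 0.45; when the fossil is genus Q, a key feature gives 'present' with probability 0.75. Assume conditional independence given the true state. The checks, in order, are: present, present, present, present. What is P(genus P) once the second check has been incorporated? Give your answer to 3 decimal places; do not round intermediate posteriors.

After 'present': P(genus P) = 0.45·0.6000 / (0.45·0.6000 + 0.75·0.4000) ≈ 0.4737
After 'present': P(genus P) = 0.45·0.4737 / (0.45·0.4737 + 0.75·0.5263) ≈ 0.3506

0.351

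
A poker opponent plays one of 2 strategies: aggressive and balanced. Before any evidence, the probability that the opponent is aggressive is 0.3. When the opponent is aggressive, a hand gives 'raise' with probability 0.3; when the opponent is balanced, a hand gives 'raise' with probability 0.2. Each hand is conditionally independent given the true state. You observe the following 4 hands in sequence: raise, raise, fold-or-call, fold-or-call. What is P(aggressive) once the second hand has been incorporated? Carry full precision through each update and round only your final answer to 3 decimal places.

After 'raise': P(aggressive) = 0.3·0.3000 / (0.3·0.3000 + 0.2·0.7000) ≈ 0.3913
After 'raise': P(aggressive) = 0.3·0.3913 / (0.3·0.3913 + 0.2·0.6087) ≈ 0.4909

0.491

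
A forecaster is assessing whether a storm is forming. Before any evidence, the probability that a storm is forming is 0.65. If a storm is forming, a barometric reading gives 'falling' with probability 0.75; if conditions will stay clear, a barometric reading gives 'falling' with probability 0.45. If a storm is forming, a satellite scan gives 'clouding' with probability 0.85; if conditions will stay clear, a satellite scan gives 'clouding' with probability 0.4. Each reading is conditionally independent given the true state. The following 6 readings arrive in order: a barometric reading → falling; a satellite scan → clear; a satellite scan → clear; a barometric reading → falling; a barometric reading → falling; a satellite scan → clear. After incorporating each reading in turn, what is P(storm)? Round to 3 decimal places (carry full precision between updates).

After a barometric reading='falling': P(storm) = 0.75·0.6500 / (0.75·0.6500 + 0.45·0.3500) ≈ 0.7558
After a satellite scan='clear': P(storm) = 0.15·0.7558 / (0.15·0.7558 + 0.6·0.2442) ≈ 0.4362
After a satellite scan='clear': P(storm) = 0.15·0.4362 / (0.15·0.4362 + 0.6·0.5638) ≈ 0.1621
After a barometric reading='falling': P(storm) = 0.75·0.1621 / (0.75·0.1621 + 0.45·0.8379) ≈ 0.2438
After a barometric reading='falling': P(storm) = 0.75·0.2438 / (0.75·0.2438 + 0.45·0.7562) ≈ 0.3495
After a satellite scan='clear': P(storm) = 0.15·0.3495 / (0.15·0.3495 + 0.6·0.6505) ≈ 0.1184

0.118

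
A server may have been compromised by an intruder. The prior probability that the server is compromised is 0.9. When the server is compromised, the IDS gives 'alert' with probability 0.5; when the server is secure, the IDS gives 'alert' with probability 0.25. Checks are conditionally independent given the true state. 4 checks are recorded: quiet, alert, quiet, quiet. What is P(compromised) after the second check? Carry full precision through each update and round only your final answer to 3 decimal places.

0.923

After 'quiet': P(compromised) = 0.5·0.9000 / (0.5·0.9000 + 0.75·0.1000) ≈ 0.8571
After 'alert': P(compromised) = 0.5·0.8571 / (0.5·0.8571 + 0.25·0.1429) ≈ 0.9231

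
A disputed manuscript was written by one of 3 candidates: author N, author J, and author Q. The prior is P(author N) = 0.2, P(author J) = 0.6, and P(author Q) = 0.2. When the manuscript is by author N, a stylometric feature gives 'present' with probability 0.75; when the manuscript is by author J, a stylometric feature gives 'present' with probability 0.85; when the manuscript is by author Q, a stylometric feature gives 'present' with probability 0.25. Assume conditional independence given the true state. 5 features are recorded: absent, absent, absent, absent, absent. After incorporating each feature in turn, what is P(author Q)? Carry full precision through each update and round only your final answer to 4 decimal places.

0.9950

After 'absent': normaliser = 0.25·0.2000 + 0.15·0.6000 + 0.75·0.2000; P(author N) ≈ 0.1724, P(author J) ≈ 0.3103, P(author Q) ≈ 0.5172
After 'absent': normaliser = 0.25·0.1724 + 0.15·0.3103 + 0.75·0.5172; P(author N) ≈ 0.0903, P(author J) ≈ 0.0975, P(author Q) ≈ 0.8123
After 'absent': normaliser = 0.25·0.0903 + 0.15·0.0975 + 0.75·0.8123; P(author N) ≈ 0.0349, P(author J) ≈ 0.0226, P(author Q) ≈ 0.9425
After 'absent': normaliser = 0.25·0.0349 + 0.15·0.0226 + 0.75·0.9425; P(author N) ≈ 0.0121, P(author J) ≈ 0.0047, P(author Q) ≈ 0.9831
After 'absent': normaliser = 0.25·0.0121 + 0.15·0.0047 + 0.75·0.9831; P(author N) ≈ 0.0041, P(author J) ≈ 0.0010, P(author Q) ≈ 0.9950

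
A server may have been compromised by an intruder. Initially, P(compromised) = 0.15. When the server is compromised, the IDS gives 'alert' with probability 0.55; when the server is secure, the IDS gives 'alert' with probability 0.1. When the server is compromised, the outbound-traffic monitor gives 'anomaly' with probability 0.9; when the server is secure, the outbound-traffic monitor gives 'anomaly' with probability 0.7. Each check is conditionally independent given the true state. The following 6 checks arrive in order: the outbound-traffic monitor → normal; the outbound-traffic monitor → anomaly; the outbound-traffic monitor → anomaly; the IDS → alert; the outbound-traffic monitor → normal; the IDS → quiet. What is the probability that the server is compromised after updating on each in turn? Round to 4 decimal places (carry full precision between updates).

After the outbound-traffic monitor='normal': P(compromised) = 0.1·0.1500 / (0.1·0.1500 + 0.3·0.8500) ≈ 0.0556
After the outbound-traffic monitor='anomaly': P(compromised) = 0.9·0.0556 / (0.9·0.0556 + 0.7·0.9444) ≈ 0.0703
After the outbound-traffic monitor='anomaly': P(compromised) = 0.9·0.0703 / (0.9·0.0703 + 0.7·0.9297) ≈ 0.0886
After the IDS='alert': P(compromised) = 0.55·0.0886 / (0.55·0.0886 + 0.1·0.9114) ≈ 0.3485
After the outbound-traffic monitor='normal': P(compromised) = 0.1·0.3485 / (0.1·0.3485 + 0.3·0.6515) ≈ 0.1513
After the IDS='quiet': P(compromised) = 0.45·0.1513 / (0.45·0.1513 + 0.9·0.8487) ≈ 0.0818

0.0818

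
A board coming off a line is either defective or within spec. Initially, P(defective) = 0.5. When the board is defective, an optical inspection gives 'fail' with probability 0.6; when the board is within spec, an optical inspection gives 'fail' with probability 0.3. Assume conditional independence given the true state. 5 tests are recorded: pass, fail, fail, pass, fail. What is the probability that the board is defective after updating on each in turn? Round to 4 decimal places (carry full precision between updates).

0.7232

Each posterior becomes the prior for the next update.
After 'pass': P(defective) = 0.4·0.5000 / (0.4·0.5000 + 0.7·0.5000) ≈ 0.3636
After 'fail': P(defective) = 0.6·0.3636 / (0.6·0.3636 + 0.3·0.6364) ≈ 0.5333
After 'fail': P(defective) = 0.6·0.5333 / (0.6·0.5333 + 0.3·0.4667) ≈ 0.6957
After 'pass': P(defective) = 0.4·0.6957 / (0.4·0.6957 + 0.7·0.3043) ≈ 0.5664
After 'fail': P(defective) = 0.6·0.5664 / (0.6·0.5664 + 0.3·0.4336) ≈ 0.7232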